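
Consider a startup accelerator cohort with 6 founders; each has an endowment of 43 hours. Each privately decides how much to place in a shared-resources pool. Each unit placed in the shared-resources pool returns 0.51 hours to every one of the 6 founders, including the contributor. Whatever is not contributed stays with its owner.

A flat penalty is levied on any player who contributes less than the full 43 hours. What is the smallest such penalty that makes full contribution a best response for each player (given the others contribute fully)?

Given the others contribute fully, the best deviation is to contribute 0 (any partial contribution still incurs the fine and gives up units whose private return 0.51 is below 1).
Deviating from 43 to 0 saves 43 hours but forfeits the deviator's share of the drop in the shared-resources pool: 0.51 × 43 = 21.93.
So the deviation gain is 43 − 21.93 = 21.07, and the fine must be at least 21.07 hours to wipe it out.

21.07 hours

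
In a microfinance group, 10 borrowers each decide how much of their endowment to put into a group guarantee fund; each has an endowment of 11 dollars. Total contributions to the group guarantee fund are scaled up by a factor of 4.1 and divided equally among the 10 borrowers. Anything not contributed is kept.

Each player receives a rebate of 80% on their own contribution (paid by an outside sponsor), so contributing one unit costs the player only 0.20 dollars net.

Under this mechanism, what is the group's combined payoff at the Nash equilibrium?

The effective private return per unit is now (4.1/10) / 0.20 = 2.0500 > 1, so every player's dominant strategy flips to full contribution.
At the Nash equilibrium everyone contributes 11. Group total payoff = 10 × (11 × 0.80 + 4.1 × 11) = 539.00.

539.00 dollars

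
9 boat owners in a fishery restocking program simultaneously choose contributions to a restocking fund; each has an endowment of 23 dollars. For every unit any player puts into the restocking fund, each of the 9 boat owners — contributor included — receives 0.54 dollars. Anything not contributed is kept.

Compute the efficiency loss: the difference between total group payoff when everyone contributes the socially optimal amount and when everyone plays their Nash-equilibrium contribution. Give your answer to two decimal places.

The private return per contributed unit is 0.54 < 1, so contributing 0 is dominant for every player. At the Nash equilibrium everyone keeps their 23, and the group total is 9 × 23 = 207.
Each contributed unit returns 4.860 to the group as a whole (0.54 to each of 9 players), which exceeds 1, so the social optimum is full contribution: group total = 4.860 × 207 = 1006.02.
Efficiency loss = 1006.02 − 207 = 799.02.

799.02 dollars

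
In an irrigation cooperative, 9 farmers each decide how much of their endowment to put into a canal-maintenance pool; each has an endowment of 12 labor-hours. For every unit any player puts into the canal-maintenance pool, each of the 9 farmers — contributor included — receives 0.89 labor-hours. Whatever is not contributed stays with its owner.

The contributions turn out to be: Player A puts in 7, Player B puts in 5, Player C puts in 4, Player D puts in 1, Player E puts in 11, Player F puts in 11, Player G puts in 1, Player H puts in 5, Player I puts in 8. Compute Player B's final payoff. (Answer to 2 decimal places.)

Total contributed: 7 + 5 + 4 + 1 + 11 + 11 + 1 + 5 + 8 = 53.
Each receives 0.89 × 53 = 47.17 from the canal-maintenance pool.
Player B keeps 12 − 5 = 7, so Player B's payoff is 7 + 47.17 = 54.17.

54.17 labor-hours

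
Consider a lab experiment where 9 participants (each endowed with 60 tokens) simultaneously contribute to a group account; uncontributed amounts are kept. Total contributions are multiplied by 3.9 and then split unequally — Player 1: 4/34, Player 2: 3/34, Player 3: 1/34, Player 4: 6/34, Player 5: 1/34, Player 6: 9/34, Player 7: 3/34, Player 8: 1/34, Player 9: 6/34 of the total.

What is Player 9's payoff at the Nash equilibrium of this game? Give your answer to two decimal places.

101.29 tokens

A player with share s gets back 3.9·s per unit contributed, so full contribution is dominant for anyone with s > 1/3.9 = 0.2564 and zero contribution is dominant for anyone below.
Player 6 alone (share 9/34) is above the threshold, contributing 60; the remaining 8 contribute 0. Total contributed: 60.
Player 9 keeps 60 and receives 3.9 × 60 × 6/34 = 41.29 from the group account, for a payoff of 101.29.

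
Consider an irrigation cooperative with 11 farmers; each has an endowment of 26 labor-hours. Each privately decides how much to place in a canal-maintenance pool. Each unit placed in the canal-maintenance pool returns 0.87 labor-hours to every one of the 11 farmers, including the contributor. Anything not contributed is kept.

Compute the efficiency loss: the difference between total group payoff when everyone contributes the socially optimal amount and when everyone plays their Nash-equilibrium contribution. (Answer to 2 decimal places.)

The private return per contributed unit is 0.87 < 1, so contributing 0 is dominant for every player. At the Nash equilibrium everyone keeps their 26, and the group total is 11 × 26 = 286.
Each contributed unit returns 9.570 to the group as a whole (0.87 to each of 11 players), which exceeds 1, so the social optimum is full contribution: group total = 9.570 × 286 = 2737.02.
Efficiency loss = 2737.02 − 286 = 2451.02.

2451.02 labor-hours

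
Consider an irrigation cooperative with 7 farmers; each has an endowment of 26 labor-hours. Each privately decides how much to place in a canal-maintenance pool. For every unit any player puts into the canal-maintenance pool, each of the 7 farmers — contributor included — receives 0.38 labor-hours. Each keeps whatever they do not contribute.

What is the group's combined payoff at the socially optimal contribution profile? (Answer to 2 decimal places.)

484.12 labor-hours

Each contributed unit returns 2.660 to the group as a whole (0.38 to each of 7 players), which exceeds 1, so the social optimum is full contribution: group total = 2.660 × 182 = 484.12.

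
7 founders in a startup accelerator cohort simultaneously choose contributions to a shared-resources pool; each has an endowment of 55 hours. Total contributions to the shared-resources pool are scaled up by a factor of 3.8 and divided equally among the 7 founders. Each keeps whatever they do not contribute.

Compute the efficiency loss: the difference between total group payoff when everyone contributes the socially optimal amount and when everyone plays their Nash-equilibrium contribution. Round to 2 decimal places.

Each contributed unit returns 3.8/7 = 0.5429 to its contributor — below 1 — so contributing 0 is dominant for every player. At the Nash equilibrium everyone keeps their 55, and the group total is 7 × 55 = 385.
Each contributed unit returns 3.800 to the group as a whole (0.5429 to each of 7 players), which exceeds 1, so the social optimum is full contribution: group total = 3.800 × 385 = 1463.00.
Efficiency loss = 1463.00 − 385 = 1078.00.

1078.00 hours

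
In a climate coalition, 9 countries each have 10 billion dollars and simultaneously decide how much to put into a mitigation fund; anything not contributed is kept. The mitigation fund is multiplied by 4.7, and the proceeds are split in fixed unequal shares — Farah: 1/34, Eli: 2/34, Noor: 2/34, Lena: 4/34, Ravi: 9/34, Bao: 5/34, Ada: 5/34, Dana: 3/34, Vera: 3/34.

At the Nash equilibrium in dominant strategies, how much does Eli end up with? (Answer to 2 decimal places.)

Player j's private return per contributed unit is 4.7 × (j's share). Contributing is weakly dominant for j when that share is at least 1/4.7 = 0.2128, and contributing 0 is dominant otherwise.
Only Ravi (9/34) clears that bar, contributing 10; the remaining 8 contribute 0. Total contributed: 10.
Eli keeps 10 and receives 4.7 × 10 × 2/34 = 2.76 from the mitigation fund, for a payoff of 12.76.

12.76 billion dollars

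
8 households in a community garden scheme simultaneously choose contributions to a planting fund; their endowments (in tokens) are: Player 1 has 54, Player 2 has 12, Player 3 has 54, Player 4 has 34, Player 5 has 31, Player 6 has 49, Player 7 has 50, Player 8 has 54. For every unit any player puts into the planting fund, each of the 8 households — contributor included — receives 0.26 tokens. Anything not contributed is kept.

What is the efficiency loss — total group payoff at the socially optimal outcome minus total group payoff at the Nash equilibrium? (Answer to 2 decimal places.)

365.04 tokens

The private return per contributed unit is 0.26 < 1 for everyone, so the Nash equilibrium is zero contribution and the group total is Σ E_j = 54 + 12 + 54 + 34 + 31 + 49 + 50 + 54 = 338.
Each contributed unit returns 2.080 to the group, so the social optimum is full contribution by everyone: group total = 2.080 × 338 = 703.04.
Efficiency loss = (2.080 − 1) × 338 = 365.04.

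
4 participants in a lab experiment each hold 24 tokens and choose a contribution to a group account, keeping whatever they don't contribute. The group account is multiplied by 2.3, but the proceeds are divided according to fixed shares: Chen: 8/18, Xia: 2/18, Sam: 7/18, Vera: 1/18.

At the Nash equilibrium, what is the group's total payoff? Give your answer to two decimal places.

A player with share s gets back 2.3·s per unit contributed, so full contribution is dominant for anyone with s > 1/2.3 = 0.4348 and zero contribution is dominant for anyone below.
Only Chen (8/18) clears that bar, contributing 24; the remaining 3 contribute 0. Total contributed: 24.
The group account pays out 2.3 × 24 = 55.20 in total (split across the unequal shares, but the aggregate is all that matters for the group sum).
The 3 free-riders keep 24 each, adding 72. Group total = 72 + 55.20 = 127.20.

127.20 tokens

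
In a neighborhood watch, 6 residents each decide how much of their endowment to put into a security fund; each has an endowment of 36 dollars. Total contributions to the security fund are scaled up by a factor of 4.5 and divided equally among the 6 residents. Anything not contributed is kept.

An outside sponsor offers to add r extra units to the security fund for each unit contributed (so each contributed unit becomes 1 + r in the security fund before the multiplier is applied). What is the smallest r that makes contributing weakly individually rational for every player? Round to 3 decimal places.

0.333

With matching at rate r, one contributed unit becomes (1 + r) in the security fund and returns 4.5 × (1 + r) / 6 to the contributor.
Setting this equal to 1: 1 + r = 6/4.5 = 1.3333.
So the minimum matching rate is r = 1.3333 − 1 = 0.333.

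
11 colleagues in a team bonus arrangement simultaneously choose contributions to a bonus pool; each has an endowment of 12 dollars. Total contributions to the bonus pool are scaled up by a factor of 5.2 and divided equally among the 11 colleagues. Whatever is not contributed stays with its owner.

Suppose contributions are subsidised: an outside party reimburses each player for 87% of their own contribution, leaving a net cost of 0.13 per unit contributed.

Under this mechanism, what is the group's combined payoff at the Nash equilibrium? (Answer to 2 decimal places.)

The effective private return per unit is now (5.2/11) / 0.13 = 3.6364 > 1, so every player's dominant strategy flips to full contribution.
At the Nash equilibrium everyone contributes 12. Group total payoff = 11 × (12 × 0.87 + 5.2 × 12) = 801.24.

801.24 dollars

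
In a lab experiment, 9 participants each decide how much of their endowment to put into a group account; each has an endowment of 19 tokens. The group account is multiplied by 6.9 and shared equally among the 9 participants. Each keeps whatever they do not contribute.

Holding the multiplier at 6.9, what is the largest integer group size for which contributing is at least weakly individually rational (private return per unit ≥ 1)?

6

Private return per unit is 6.9/(group size), which is ≥ 1 whenever the group size is ≤ 6.9.
The largest such integer is 6.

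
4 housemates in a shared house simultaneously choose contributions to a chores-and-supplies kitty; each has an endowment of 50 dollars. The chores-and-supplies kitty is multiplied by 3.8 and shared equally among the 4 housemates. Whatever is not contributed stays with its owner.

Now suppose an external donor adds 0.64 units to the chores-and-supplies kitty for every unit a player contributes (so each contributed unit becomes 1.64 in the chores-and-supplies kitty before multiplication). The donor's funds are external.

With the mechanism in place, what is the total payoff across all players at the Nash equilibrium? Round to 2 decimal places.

1246.40 dollars

With the mechanism, a contributed unit returns 3.8 × 1.64 / 4 = 1.5580 per unit of net cost to the contributor — now above 1 — so contributing fully is weakly dominant for every player.
So the Nash equilibrium is full contribution by all 4; the group earns 3.8 × 1.64 × 200 = 1246.40.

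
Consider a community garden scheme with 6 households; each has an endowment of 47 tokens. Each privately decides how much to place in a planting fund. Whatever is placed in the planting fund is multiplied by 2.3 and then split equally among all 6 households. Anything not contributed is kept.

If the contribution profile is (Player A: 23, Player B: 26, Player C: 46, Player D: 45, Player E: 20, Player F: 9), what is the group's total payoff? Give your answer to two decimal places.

501.70 tokens

Total contributed: 23 + 26 + 46 + 45 + 20 + 9 = 169; total kept: 6 × 47 − 169 = 113.
The planting fund pays out 2.3 × 169 = 388.70 in aggregate.
Group total = 113 + 388.70 = 501.70.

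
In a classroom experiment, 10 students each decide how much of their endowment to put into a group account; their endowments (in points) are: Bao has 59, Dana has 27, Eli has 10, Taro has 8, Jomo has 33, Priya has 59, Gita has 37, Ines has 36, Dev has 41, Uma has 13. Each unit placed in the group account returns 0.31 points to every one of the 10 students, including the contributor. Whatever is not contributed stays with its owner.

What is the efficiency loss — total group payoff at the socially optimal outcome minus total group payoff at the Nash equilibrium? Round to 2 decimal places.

678.30 points

The private return per contributed unit is 0.31 < 1 for everyone, so the Nash equilibrium is zero contribution and the group total is Σ E_j = 59 + 27 + 10 + 8 + 33 + 59 + 37 + 36 + 41 + 13 = 323.
Each contributed unit returns 3.100 to the group, so the social optimum is full contribution by everyone: group total = 3.100 × 323 = 1001.30.
Efficiency loss = (3.100 − 1) × 323 = 678.30.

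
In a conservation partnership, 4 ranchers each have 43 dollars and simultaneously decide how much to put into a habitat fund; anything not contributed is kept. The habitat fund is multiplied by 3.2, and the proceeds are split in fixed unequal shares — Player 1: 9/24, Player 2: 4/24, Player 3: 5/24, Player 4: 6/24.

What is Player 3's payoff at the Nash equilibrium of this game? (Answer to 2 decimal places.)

71.67 dollars

Player j's private return per contributed unit is 3.2 × (j's share). Contributing is weakly dominant for j when that share is at least 1/3.2 = 0.3125, and contributing 0 is dominant otherwise.
Player 1 alone (share 9/24) is above the threshold, contributing 43; the remaining 3 contribute 0. Total contributed: 43.
Player 3 keeps 43 and receives 3.2 × 43 × 5/24 = 28.67 from the habitat fund, for a payoff of 71.67.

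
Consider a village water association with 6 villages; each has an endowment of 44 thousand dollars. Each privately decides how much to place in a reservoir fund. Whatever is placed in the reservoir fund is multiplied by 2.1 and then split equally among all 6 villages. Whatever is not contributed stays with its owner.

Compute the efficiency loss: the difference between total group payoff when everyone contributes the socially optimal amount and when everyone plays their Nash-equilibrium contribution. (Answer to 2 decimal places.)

Each contributed unit returns 2.1/6 = 0.3500 to its contributor — below 1 — so contributing 0 is dominant for every player. At the Nash equilibrium everyone keeps their 44, and the group total is 6 × 44 = 264.
Each contributed unit returns 2.100 to the group as a whole (0.3500 to each of 6 players), which exceeds 1, so the social optimum is full contribution: group total = 2.100 × 264 = 554.40.
Efficiency loss = 554.40 − 264 = 290.40.

290.40 thousand dollars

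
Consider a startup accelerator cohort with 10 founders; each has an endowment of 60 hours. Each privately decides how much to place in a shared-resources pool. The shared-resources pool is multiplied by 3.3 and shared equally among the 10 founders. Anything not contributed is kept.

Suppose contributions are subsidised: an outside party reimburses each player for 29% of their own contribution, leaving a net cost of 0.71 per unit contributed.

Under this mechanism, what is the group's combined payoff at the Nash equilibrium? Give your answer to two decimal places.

The effective private return is (3.3/10) / 0.71 = 0.4648, which is still under 1, so the mechanism doesn't change anyone's dominant strategy: zero contribution.
Everyone keeps their endowment and the group total is 10 × 60 = 600.

600.00 hours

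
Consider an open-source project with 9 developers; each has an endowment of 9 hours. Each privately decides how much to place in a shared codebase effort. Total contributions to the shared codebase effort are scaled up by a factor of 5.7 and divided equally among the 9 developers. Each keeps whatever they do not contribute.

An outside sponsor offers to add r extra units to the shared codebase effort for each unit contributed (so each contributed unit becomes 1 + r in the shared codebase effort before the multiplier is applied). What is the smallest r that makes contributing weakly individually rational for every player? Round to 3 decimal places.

0.579

With matching at rate r, one contributed unit becomes (1 + r) in the shared codebase effort and returns 5.7 × (1 + r) / 9 to the contributor.
Setting this equal to 1: 1 + r = 9/5.7 = 1.5789.
So the minimum matching rate is r = 1.5789 − 1 = 0.579.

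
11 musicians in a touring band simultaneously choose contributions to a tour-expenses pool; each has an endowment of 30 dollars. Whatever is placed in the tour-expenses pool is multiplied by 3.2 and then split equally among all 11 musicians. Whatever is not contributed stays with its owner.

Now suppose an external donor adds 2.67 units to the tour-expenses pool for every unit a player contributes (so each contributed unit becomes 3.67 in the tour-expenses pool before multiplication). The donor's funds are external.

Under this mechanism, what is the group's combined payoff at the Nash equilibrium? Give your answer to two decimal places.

3875.52 dollars

Under the mechanism each unit contributed yields 3.2 × 3.67 / 11 = 1.0676 back to its contributor per unit of net cost, which exceeds 1, making full contribution the dominant choice for everyone.
At the Nash equilibrium everyone contributes 30. Group total payoff = 3.2 × 3.67 × 330 = 3875.52.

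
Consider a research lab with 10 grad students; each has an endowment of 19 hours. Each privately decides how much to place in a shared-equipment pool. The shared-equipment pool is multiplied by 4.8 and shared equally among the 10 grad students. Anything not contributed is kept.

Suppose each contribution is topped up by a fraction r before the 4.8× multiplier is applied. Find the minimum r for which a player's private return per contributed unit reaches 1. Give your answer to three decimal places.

1.083

With matching at rate r, one contributed unit becomes (1 + r) in the shared-equipment pool and returns 4.8 × (1 + r) / 10 to the contributor.
Setting this equal to 1: 1 + r = 10/4.8 = 2.0833.
So the minimum matching rate is r = 2.0833 − 1 = 1.083.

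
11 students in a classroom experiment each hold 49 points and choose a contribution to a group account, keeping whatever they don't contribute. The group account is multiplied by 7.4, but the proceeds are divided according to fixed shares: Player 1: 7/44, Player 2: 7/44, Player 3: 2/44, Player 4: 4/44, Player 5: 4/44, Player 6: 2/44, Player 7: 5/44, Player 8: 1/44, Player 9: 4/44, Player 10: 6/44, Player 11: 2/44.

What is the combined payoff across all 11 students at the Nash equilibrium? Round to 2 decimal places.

1479.80 points

A player with share s gets back 7.4·s per unit contributed, so full contribution is dominant for anyone with s > 1/7.4 = 0.1351 and zero contribution is dominant for anyone below.
The shares above 0.1351 belong to Player 1, Player 2 and Player 10, contributing 49 each; the remaining 8 contribute 0. Total contributed: 147.
The group account pays out 7.4 × 147 = 1087.80 in total (split across the unequal shares, but the aggregate is all that matters for the group sum).
The 8 free-riders keep 49 each, adding 392. Group total = 392 + 1087.80 = 1479.80.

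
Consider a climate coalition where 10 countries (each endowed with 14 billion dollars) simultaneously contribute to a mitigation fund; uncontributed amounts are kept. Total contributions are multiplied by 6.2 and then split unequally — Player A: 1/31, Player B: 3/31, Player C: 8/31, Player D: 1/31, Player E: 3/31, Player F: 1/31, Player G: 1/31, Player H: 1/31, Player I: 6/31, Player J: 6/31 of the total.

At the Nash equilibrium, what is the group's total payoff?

A player with share s gets back 6.2·s per unit contributed, so full contribution is dominant for anyone with s > 1/6.2 = 0.1613 and zero contribution is dominant for anyone below.
Player C, Player I and Player J clear that bar, contributing 14 each; the remaining 7 contribute 0. Total contributed: 42.
The mitigation fund pays out 6.2 × 42 = 260.40 in total (split across the unequal shares, but the aggregate is all that matters for the group sum).
The 7 free-riders keep 14 each, adding 98. Group total = 98 + 260.40 = 358.40.

358.40 billion dollars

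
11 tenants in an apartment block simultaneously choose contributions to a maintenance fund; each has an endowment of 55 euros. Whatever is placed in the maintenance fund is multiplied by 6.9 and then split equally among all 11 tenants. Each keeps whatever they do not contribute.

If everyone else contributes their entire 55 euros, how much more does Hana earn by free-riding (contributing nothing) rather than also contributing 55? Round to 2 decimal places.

Switching from a contribution of 55 to 0 lets Hana keep an extra 55 euros, but lowers the maintenance fund by 55, which costs Hana their own share of that drop: 6.9/11 × 55 = 34.50.
Net gain = 55 − 34.50 = 20.50. The private return per contributed unit (0.6273) is below 1, so free-riding is indeed the best response regardless of what the others do.

20.50 euros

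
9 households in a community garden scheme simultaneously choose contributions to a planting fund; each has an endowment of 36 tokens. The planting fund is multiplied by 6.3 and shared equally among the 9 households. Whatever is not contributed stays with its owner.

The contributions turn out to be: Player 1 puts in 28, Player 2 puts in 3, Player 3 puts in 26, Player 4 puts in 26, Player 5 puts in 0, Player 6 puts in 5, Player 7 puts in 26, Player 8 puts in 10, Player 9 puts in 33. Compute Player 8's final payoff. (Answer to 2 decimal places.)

135.90 tokens

Total contributed: 28 + 3 + 26 + 26 + 0 + 5 + 26 + 10 + 33 = 157.
Each receives 6.3 × 157 / 9 = 109.90 from the planting fund.
Player 8 keeps 36 − 10 = 26, so Player 8's payoff is 26 + 109.90 = 135.90.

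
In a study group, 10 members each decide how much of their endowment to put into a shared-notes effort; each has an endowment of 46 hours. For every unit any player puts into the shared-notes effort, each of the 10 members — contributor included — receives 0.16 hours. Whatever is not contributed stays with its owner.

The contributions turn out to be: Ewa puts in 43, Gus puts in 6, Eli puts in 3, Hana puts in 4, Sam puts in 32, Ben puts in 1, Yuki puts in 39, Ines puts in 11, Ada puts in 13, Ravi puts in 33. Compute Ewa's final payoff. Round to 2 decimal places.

32.60 hours

Total contributed: 43 + 6 + 3 + 4 + 32 + 1 + 39 + 11 + 13 + 33 = 185.
Each receives 0.16 × 185 = 29.60 from the shared-notes effort.
Ewa keeps 46 − 43 = 3, so Ewa's payoff is 3 + 29.60 = 32.60.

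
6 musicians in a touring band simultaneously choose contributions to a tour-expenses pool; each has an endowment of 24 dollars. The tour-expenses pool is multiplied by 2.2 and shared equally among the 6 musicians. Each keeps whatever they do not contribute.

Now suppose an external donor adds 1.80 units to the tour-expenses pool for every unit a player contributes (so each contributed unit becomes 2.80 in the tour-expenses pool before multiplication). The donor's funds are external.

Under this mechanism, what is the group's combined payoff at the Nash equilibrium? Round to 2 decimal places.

With the mechanism, a contributed unit returns 2.2 × 2.80 / 6 = 1.0267 per unit of net cost to the contributor — now above 1 — so contributing fully is weakly dominant for every player.
At the Nash equilibrium everyone contributes 24. Group total payoff = 2.2 × 2.80 × 144 = 887.04.

887.04 dollars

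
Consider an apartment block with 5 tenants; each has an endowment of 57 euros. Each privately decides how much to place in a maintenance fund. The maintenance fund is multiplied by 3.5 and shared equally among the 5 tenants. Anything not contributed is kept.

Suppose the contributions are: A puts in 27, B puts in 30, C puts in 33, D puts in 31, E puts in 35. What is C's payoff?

133.20 euros

Total contributed: 27 + 30 + 33 + 31 + 35 = 156.
Each receives 3.5 × 156 / 5 = 109.20 from the maintenance fund.
C keeps 57 − 33 = 24, so C's payoff is 24 + 109.20 = 133.20.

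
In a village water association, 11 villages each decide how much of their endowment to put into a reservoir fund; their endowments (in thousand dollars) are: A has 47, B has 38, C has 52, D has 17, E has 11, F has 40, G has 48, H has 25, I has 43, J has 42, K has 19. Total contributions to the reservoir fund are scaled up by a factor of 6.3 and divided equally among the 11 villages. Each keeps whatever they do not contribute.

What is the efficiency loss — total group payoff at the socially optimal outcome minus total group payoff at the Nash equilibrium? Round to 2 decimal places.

The private return per contributed unit is 6.3/11 = 0.5727 < 1 for every player regardless of endowment, so the Nash equilibrium is zero contribution and the group total is Σ E_j = 47 + 38 + 52 + 17 + 11 + 40 + 48 + 25 + 43 + 42 + 19 = 382.
Each contributed unit returns 6.300 to the group, so the social optimum is full contribution by everyone: group total = 6.300 × 382 = 2406.60.
Efficiency loss = (6.300 − 1) × 382 = 2024.60.

2024.60 thousand dollars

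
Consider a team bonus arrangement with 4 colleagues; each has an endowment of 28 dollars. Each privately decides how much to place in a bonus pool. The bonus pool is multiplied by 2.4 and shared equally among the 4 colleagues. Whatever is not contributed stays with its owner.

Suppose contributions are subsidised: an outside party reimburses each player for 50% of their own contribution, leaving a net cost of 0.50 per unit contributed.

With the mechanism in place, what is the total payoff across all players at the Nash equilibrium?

Under the mechanism each unit contributed yields (2.4/4) / 0.50 = 1.2000 back to its contributor per unit of net cost, which exceeds 1, making full contribution the dominant choice for everyone.
So the Nash equilibrium is full contribution by all 4; the group earns 4 × (28 × 0.50 + 2.4 × 28) = 324.80.

324.80 dollars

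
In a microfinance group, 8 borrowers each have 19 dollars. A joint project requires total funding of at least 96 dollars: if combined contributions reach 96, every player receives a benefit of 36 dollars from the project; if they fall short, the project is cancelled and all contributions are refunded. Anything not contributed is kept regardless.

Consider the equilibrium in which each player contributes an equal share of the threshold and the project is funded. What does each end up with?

43 dollars

Equal share of the threshold: 96/8 = 12.
At this profile no one gains by cutting their contribution: any cut drops the total below 96, the project is cancelled, contributions are refunded, and the deviator ends with 19, which is less than 19 − 12 + 36 = 43. Contributing more than 12 just wastes the excess. So contributing exactly 12 is a best response.
Each player's payoff: 19 − 12 + 36 = 43.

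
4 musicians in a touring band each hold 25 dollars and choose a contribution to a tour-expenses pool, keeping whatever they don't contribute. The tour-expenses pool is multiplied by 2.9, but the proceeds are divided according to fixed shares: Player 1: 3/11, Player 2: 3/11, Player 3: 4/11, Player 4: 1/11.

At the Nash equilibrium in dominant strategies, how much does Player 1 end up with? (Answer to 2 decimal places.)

44.77 dollars

For player j, contributing a unit is worthwhile iff 2.9 × (j's share) ≥ 1, i.e. iff j's share is at least 0.3448.
Only Player 3 (4/11) clears that bar, contributing 25; the remaining 3 contribute 0. Total contributed: 25.
Player 1 keeps 25 and receives 2.9 × 25 × 3/11 = 19.77 from the tour-expenses pool, for a payoff of 44.77.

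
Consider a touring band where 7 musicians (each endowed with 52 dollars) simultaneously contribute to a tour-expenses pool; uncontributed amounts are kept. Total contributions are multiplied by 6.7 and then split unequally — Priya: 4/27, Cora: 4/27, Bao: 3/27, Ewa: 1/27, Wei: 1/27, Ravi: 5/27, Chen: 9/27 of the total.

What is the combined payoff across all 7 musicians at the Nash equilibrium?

Each unit j contributes comes back to j as 6.7 × (j's share), so j prefers to contribute only if that share exceeds 1/6.7 = 0.1493; otherwise keeping the unit dominates.
Ravi and Chen clear that bar, contributing 52 each; the remaining 5 contribute 0. Total contributed: 104.
The tour-expenses pool pays out 6.7 × 104 = 696.80 in total (split across the unequal shares, but the aggregate is all that matters for the group sum).
The 5 free-riders keep 52 each, adding 260. Group total = 260 + 696.80 = 956.80.

956.80 dollars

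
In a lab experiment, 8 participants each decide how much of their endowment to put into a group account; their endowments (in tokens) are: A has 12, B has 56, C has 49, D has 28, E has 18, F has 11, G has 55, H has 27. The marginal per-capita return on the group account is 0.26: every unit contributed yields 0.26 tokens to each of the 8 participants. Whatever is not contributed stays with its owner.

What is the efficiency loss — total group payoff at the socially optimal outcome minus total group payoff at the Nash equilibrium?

The private return per contributed unit is 0.26 < 1 for everyone, so the Nash equilibrium is zero contribution and the group total is Σ E_j = 12 + 56 + 49 + 28 + 18 + 11 + 55 + 27 = 256.
Each contributed unit returns 2.080 to the group, so the social optimum is full contribution by everyone: group total = 2.080 × 256 = 532.48.
Efficiency loss = (2.080 − 1) × 256 = 276.48.

276.48 tokens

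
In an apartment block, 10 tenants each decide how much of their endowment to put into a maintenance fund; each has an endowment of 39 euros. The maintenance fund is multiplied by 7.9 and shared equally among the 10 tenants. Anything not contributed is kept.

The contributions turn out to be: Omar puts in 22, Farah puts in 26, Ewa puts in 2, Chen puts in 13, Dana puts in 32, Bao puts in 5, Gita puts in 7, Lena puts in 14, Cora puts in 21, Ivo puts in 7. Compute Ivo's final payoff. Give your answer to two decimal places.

149.71 euros

Total contributed: 22 + 26 + 2 + 13 + 32 + 5 + 7 + 14 + 21 + 7 = 149.
Each receives 7.9 × 149 / 10 = 117.71 from the maintenance fund.
Ivo keeps 39 − 7 = 32, so Ivo's payoff is 32 + 117.71 = 149.71.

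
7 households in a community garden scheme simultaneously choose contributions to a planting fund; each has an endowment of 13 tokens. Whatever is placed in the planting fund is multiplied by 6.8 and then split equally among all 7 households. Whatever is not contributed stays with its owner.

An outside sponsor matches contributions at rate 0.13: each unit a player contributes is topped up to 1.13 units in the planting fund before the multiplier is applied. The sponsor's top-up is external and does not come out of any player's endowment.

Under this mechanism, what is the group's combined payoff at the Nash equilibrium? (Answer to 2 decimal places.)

With the mechanism, a contributed unit returns 6.8 × 1.13 / 7 = 1.0977 per unit of net cost to the contributor — now above 1 — so contributing fully is weakly dominant for every player.
So the Nash equilibrium is full contribution by all 7; the group earns 6.8 × 1.13 × 91 = 699.24.

699.24 tokens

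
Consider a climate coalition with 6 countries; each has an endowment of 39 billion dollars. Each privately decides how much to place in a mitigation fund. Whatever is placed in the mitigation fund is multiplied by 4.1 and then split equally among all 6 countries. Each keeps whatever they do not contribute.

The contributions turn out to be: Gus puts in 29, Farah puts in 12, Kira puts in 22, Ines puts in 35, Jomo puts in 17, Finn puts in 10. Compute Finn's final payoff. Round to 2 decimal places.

114.42 billion dollars

Total contributed: 29 + 12 + 22 + 35 + 17 + 10 = 125.
Each receives 4.1 × 125 / 6 = 85.42 from the mitigation fund.
Finn keeps 39 − 10 = 29, so Finn's payoff is 29 + 85.42 = 114.42.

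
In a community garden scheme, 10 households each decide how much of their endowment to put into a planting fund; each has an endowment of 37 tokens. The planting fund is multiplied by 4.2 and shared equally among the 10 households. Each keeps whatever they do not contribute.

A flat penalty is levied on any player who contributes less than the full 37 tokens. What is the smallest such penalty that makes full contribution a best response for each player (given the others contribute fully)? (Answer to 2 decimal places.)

Given the others contribute fully, the best deviation is to contribute 0 (any partial contribution still incurs the fine and gives up units whose private return 0.4200 is below 1).
Deviating from 37 to 0 saves 37 tokens but forfeits the deviator's share of the drop in the planting fund: 4.2/10 × 37 = 15.54.
So the deviation gain is 37 − 15.54 = 21.46, and the fine must be at least 21.46 tokens to wipe it out.

21.46 tokens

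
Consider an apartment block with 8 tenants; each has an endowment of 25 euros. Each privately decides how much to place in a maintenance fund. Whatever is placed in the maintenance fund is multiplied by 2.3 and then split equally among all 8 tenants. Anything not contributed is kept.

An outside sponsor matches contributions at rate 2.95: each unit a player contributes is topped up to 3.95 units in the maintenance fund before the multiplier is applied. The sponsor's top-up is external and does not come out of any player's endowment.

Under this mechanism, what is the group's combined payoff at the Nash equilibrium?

With the mechanism, a contributed unit returns 2.3 × 3.95 / 8 = 1.1356 per unit of net cost to the contributor — now above 1 — so contributing fully is weakly dominant for every player.
At the Nash equilibrium everyone contributes 25. Group total payoff = 2.3 × 3.95 × 200 = 1817.00.

1817.00 euros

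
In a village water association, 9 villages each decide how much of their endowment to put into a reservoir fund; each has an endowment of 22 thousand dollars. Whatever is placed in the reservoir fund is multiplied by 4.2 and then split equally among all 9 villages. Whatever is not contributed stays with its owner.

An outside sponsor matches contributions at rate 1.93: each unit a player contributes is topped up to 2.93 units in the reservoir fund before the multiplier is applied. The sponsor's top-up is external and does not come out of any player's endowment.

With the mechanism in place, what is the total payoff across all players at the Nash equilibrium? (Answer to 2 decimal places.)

The effective private return per unit is now 4.2 × 2.93 / 9 = 1.3673 > 1, so every player's dominant strategy flips to full contribution.
At the Nash equilibrium everyone contributes 22. Group total payoff = 4.2 × 2.93 × 198 = 2436.59.

2436.59 thousand dollars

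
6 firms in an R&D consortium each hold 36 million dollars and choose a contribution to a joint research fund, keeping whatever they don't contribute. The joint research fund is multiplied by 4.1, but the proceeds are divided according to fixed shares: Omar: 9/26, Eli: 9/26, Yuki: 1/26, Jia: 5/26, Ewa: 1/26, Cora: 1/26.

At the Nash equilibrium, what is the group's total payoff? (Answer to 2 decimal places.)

A player with share s gets back 4.1·s per unit contributed, so full contribution is dominant for anyone with s > 1/4.1 = 0.2439 and zero contribution is dominant for anyone below.
Omar and Eli clear that bar, contributing 36 each; the remaining 4 contribute 0. Total contributed: 72.
The joint research fund pays out 4.1 × 72 = 295.20 in total (split across the unequal shares, but the aggregate is all that matters for the group sum).
The 4 free-riders keep 36 each, adding 144. Group total = 144 + 295.20 = 439.20.

439.20 million dollars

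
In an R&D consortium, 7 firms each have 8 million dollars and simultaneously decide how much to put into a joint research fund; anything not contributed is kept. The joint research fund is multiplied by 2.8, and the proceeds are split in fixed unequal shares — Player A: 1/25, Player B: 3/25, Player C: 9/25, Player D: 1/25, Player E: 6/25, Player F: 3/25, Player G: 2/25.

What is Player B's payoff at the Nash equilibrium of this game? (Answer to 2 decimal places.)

10.69 million dollars

Player j's private return per contributed unit is 2.8 × (j's share). Contributing is weakly dominant for j when that share is at least 1/2.8 = 0.3571, and contributing 0 is dominant otherwise.
Player C alone (share 9/25) is above the threshold, contributing 8; the remaining 6 contribute 0. Total contributed: 8.
Player B keeps 8 and receives 2.8 × 8 × 3/25 = 2.69 from the joint research fund, for a payoff of 10.69.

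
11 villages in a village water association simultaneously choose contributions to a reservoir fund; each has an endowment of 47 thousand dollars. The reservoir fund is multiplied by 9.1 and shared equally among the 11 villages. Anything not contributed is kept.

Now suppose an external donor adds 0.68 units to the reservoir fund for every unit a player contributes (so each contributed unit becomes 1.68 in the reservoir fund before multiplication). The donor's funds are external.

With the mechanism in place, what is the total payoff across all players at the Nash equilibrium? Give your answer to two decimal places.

7903.90 thousand dollars

Under the mechanism each unit contributed yields 9.1 × 1.68 / 11 = 1.3898 back to its contributor per unit of net cost, which exceeds 1, making full contribution the dominant choice for everyone.
So the Nash equilibrium is full contribution by all 11; the group earns 9.1 × 1.68 × 517 = 7903.90.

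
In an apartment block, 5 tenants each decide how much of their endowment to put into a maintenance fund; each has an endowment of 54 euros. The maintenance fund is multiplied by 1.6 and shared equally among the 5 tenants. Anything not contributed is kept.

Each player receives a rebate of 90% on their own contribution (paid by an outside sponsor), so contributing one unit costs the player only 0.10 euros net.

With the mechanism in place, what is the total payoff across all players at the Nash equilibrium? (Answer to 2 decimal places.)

675.00 euros

Under the mechanism each unit contributed yields (1.6/5) / 0.10 = 3.2000 back to its contributor per unit of net cost, which exceeds 1, making full contribution the dominant choice for everyone.
At the Nash equilibrium everyone contributes 54. Group total payoff = 5 × (54 × 0.90 + 1.6 × 54) = 675.00.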